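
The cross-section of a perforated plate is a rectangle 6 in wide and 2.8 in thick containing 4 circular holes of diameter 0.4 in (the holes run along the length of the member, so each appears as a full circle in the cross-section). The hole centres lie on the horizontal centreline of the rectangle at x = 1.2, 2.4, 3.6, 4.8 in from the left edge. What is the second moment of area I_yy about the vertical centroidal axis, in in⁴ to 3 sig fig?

I_yy ≈ 49.5 in⁴

Break the section into simple shapes (no overlaps), measuring from the bottom-left corner of the bounding box.
Plate: 6 × 2.8, A = 16.8 in², x = 3 in, Ī = 50.4 in⁴.
Hole 1 (subtracted): ⌀0.4, A = 0.12566 in², x = 1.2 in, Ī = 0.0012566 in⁴.
Hole 2 (subtracted): ⌀0.4, A = 0.12566 in², x = 2.4 in, Ī = 0.0012566 in⁴.
Hole 3 (subtracted): ⌀0.4, A = 0.12566 in², x = 3.6 in, Ī = 0.0012566 in⁴.
Hole 4 (subtracted): ⌀0.4, A = 0.12566 in², x = 4.8 in, Ī = 0.0012566 in⁴.
By symmetry the centroid is at mid-width, x̄ = 3 in.
Transfer each piece to the vertical centroidal axis using Ī + A·d² with d = x − 3:
  plate: d = 0 in → contributes +50.4 in⁴
  hole 1: d = -1.8 in → contributes −0.40841 in⁴
  hole 2: d = -0.6 in → contributes −0.046496 in⁴
  hole 3: d = 0.6 in → contributes −0.046496 in⁴
  hole 4: d = 1.8 in → contributes −0.40841 in⁴
Total I = 49.49 in⁴.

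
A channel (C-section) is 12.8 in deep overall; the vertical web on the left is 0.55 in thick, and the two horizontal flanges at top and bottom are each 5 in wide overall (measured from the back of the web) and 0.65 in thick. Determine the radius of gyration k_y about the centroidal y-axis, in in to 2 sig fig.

Treat the section as a set of non-overlapping primitives; coordinates are from the bounding-box lower-left.
Web: 0.55 × 12.8, A = 7.04 in², x = 0.275 in, Ī = 0.1775 in⁴.
Top flange (beyond web): 4.45 × 0.65, A = 2.893 in², x = 2.775 in, Ī = 4.773 in⁴.
Bottom flange (beyond web): 4.45 × 0.65, A = 2.893 in², x = 2.775 in, Ī = 4.773 in⁴.
Centroid: x̄ = ΣA·x / ΣA = 1.403 in.
Transfer each piece to the centroidal y-axis using Ī + A·d² with d = x − 1.403:
  web: d = -1.128 in → contributes +9.13 in⁴
  top flange (beyond web): d = 1.372 in → contributes +10.22 in⁴
  bottom flange (beyond web): d = 1.372 in → contributes +10.22 in⁴
Total I = 29.57 in⁴.
Radius of gyration: k = √(I/A) = √(29.57 / 12.83) = 1.518 in.

k_y ≈ 1.5 in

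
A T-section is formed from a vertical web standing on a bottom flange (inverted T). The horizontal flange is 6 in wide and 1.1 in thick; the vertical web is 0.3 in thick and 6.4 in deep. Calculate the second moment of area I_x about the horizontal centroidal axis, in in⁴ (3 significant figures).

Split into non-overlapping primitives; take the origin at the lower-left of the bounding box.
Flange: 6 × 1.1, A = 6.6 in², y = 0.55 in, Ī = 0.6655 in⁴.
Web: 0.3 × 6.4, A = 1.92 in², y = 4.3 in, Ī = 6.5536 in⁴.
Centroid: ȳ = ΣA·y / ΣA = 1.3951 in.
Transfer each piece to the horizontal centroidal axis using Ī + A·d² with d = y − 1.3951:
  flange: d = -0.84507 in → contributes +5.3789 in⁴
  web: d = 2.9049 in → contributes +22.756 in⁴
Total I = 28.135 in⁴.

I_x ≈ 28.1 in⁴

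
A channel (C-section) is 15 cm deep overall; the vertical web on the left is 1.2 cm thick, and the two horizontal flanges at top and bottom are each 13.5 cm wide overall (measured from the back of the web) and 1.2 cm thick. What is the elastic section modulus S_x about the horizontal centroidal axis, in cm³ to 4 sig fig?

S_x ≈ 232.9 cm³

Split into non-overlapping primitives; take the origin at the lower-left of the bounding box.
Web: 1.2 × 15, A = 18 cm², y = 7.5 cm, Ī = 337.5 cm⁴.
Top flange (beyond web): 12.3 × 1.2, A = 14.76 cm², y = 14.4 cm, Ī = 1.7712 cm⁴.
Bottom flange (beyond web): 12.3 × 1.2, A = 14.76 cm², y = 0.6 cm, Ī = 1.7712 cm⁴.
By symmetry the centroid is at mid-height, ȳ = 7.5 cm.
Transfer each piece to the horizontal centroidal axis using Ī + A·d² with d = y − 7.5:
  web: d = 0 cm → contributes +337.5 cm⁴
  top flange (beyond web): d = 6.9 cm → contributes +704.495 cm⁴
  bottom flange (beyond web): d = -6.9 cm → contributes +704.495 cm⁴
Total I = 1746.49 cm⁴.
Extreme fibre distance c = 7.5 cm; S = I/c = 232.865 cm³.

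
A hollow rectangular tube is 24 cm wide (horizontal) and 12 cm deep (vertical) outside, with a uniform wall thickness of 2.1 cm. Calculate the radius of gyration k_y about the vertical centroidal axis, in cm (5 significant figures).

Break the section into simple shapes (no overlaps), measuring from the bottom-left corner of the bounding box.
Outer rectangle: 24 × 12, A = 288 cm², x = 12 cm, Ī = 13 824 cm⁴.
Inner void (subtracted): 19.8 × 7.8, A = 154.44 cm², x = 12 cm, Ī = 5045.555 cm⁴.
By symmetry the centroid is at mid-width, x̄ = 12 cm.
All pieces are centred on the vertical centroidal axis, so I = ΣĪ (holes subtracted) = 8778.445 cm⁴.
Radius of gyration: k = √(I/A) = √(8778.445 / 133.56) = 8.107195 cm.

k_y ≈ 8.1072 cm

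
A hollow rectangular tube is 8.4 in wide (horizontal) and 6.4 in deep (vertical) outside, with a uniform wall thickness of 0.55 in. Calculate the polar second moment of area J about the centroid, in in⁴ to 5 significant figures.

Break the section into simple shapes (no overlaps), measuring from the bottom-left corner of the bounding box.
Outer rectangle: 8.4 × 6.4, A = 53.76 in², y = 3.2 in, Ī = 183.5008 in⁴.
Inner void (subtracted): 7.3 × 5.3, A = 38.69 in², y = 3.2 in, Ī = 90.56684 in⁴.
By symmetry the centroid is at mid-height, ȳ = 3.2 in.
All pieces are centred on the centroidal x-axis, so I = ΣĪ (holes subtracted) = 92.93396 in⁴.
Repeating about the centroidal y-axis gives I_y = 144.293 in⁴.
Polar second moment: J = I_x + I_y = 237.2269 in⁴.

J ≈ 237.23 in⁴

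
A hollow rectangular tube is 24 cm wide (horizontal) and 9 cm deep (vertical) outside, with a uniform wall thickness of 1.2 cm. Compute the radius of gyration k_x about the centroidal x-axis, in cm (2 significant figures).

Split into non-overlapping primitives; take the origin at the lower-left of the bounding box.
Outer rectangle: 24 × 9, A = 216 cm², y = 4.5 cm, Ī = 1 458 cm⁴.
Inner void (subtracted): 21.6 × 6.6, A = 142.6 cm², y = 4.5 cm, Ī = 517.5 cm⁴.
By symmetry the centroid is at mid-height, ȳ = 4.5 cm.
All pieces are centred on the centroidal x-axis, so I = ΣĪ (holes subtracted) = 940.5 cm⁴.
Radius of gyration: k = √(I/A) = √(940.5 / 73.44) = 3.579 cm.

k_x ≈ 3.6 cm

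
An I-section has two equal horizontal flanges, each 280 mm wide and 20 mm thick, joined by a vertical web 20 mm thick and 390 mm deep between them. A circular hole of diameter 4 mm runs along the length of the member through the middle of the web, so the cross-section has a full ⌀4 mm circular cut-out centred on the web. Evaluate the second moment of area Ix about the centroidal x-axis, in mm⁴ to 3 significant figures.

Treat the section as a set of non-overlapping primitives; coordinates are from the bounding-box lower-left.
Bottom flange: 280 × 20, A = 5 600 mm², y = 10 mm, Ī = 186 667 mm⁴.
Web: 20 × 390, A = 7 800 mm², y = 215 mm, Ī = 98 865 000 mm⁴.
Top flange: 280 × 20, A = 5 600 mm², y = 420 mm, Ī = 186 667 mm⁴.
Hole (subtracted): ⌀4, A = 12.566 mm², y = 215 mm, Ī = 12.566 mm⁴.
By symmetry the centroid is at mid-height, ȳ = 215 mm.
Transfer each piece to the centroidal x-axis using Ī + A·d² with d = y − 215:
  bottom flange: d = -205 mm → contributes +235 526 667 mm⁴
  web: d = 0 mm → contributes +98 865 000 mm⁴
  top flange: d = 205 mm → contributes +235 526 667 mm⁴
  hole: d = 0 mm → contributes −12.566 mm⁴
Total I = 569 918 321 mm⁴.

Ix ≈ 5.70 × 10⁸ mm⁴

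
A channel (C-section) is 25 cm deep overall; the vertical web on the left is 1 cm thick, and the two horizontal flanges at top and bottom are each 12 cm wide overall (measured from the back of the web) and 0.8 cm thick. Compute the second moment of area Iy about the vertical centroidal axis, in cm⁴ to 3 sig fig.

Iy ≈ 551 cm⁴

Decompose the section into non-overlapping parts with the origin at the bottom-left of its bounding rectangle.
Web: 1 × 25, A = 25 cm², x = 0.5 cm, Ī = 2.0833 cm⁴.
Top flange (beyond web): 11 × 0.8, A = 8.8 cm², x = 6.5 cm, Ī = 88.733 cm⁴.
Bottom flange (beyond web): 11 × 0.8, A = 8.8 cm², x = 6.5 cm, Ī = 88.733 cm⁴.
Centroid: x̄ = ΣA·x / ΣA = 2.9789 cm.
Transfer each piece to the vertical centroidal axis using Ī + A·d² with d = x − 2.9789:
  web: d = -2.4789 cm → contributes +155.7 cm⁴
  top flange (beyond web): d = 3.5211 cm → contributes +197.84 cm⁴
  bottom flange (beyond web): d = 3.5211 cm → contributes +197.84 cm⁴
Total I = 551.38 cm⁴.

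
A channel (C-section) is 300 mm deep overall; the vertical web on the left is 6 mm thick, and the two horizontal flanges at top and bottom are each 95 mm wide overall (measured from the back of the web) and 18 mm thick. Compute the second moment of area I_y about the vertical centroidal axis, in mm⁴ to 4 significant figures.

Decompose the section into non-overlapping parts with the origin at the bottom-left of its bounding rectangle.
Web: 6 × 300, A = 1 800 mm², x = 3 mm, Ī = 5 400 mm⁴.
Top flange (beyond web): 89 × 18, A = 1 602 mm², x = 50.5 mm, Ī = 1 057 454 mm⁴.
Bottom flange (beyond web): 89 × 18, A = 1 602 mm², x = 50.5 mm, Ī = 1 057 454 mm⁴.
Centroid: x̄ = ΣA·x / ΣA = 33.4137 mm.
Transfer each piece to the vertical centroidal axis using Ī + A·d² with d = x − 33.4137:
  web: d = -30.4137 mm → contributes +1 670 384 mm⁴
  top flange (beyond web): d = 17.0863 mm → contributes +1 525 146 mm⁴
  bottom flange (beyond web): d = 17.0863 mm → contributes +1 525 146 mm⁴
Total I = 4 720 676 mm⁴.

I_y ≈ 4.721 × 10⁶ mm⁴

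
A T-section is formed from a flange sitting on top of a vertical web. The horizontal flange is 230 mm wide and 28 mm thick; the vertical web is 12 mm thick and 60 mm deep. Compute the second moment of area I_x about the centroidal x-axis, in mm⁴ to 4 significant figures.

Decompose the section into non-overlapping parts with the origin at the bottom-left of its bounding rectangle.
Flange: 230 × 28, A = 6 440 mm², y = 74 mm, Ī = 420 747 mm⁴.
Web: 12 × 60, A = 720 mm², y = 30 mm, Ī = 216 000 mm⁴.
Centroid: ȳ = ΣA·y / ΣA = 69.5754 mm.
Transfer each piece to the centroidal x-axis using Ī + A·d² with d = y − 69.5754:
  flange: d = 4.42458 mm → contributes +546 822 mm⁴
  web: d = -39.5754 mm → contributes +1 343 674 mm⁴
Total I = 1 890 496 mm⁴.

I_x ≈ 1.890 × 10⁶ mm⁴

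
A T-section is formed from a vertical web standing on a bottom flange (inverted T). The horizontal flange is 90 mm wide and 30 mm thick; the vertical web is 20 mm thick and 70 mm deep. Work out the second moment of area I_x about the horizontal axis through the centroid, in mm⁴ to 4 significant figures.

Decompose the section into non-overlapping parts with the origin at the bottom-left of its bounding rectangle.
Flange: 90 × 30, A = 2 700 mm², y = 15 mm, Ī = 202 500 mm⁴.
Web: 20 × 70, A = 1 400 mm², y = 65 mm, Ī = 571 667 mm⁴.
Centroid: ȳ = ΣA·y / ΣA = 32.0732 mm.
Transfer each piece to the horizontal axis through the centroid using Ī + A·d² with d = y − 32.0732:
  flange: d = -17.0732 mm → contributes +989 532 mm⁴
  web: d = 32.9268 mm → contributes +2 089 513 mm⁴
Total I = 3 079 045 mm⁴.

I_x ≈ 3.079 × 10⁶ mm⁴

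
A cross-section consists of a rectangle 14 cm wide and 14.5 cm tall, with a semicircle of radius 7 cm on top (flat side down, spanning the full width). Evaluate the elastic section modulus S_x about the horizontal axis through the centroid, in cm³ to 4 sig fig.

S_x ≈ 843.6 cm³

Decompose the section into non-overlapping parts with the origin at the bottom-left of its bounding rectangle.
Rectangular body: 14 × 14.5, A = 203 cm², y = 7.25 cm, Ī = 3556.73 cm⁴.
Semicircular cap: semicircle r = 7, A = 76.969 cm², y = 17.4709 cm, Ī = 263.526 cm⁴.
Centroid: ȳ = ΣA·y / ΣA = 10.0599 cm.
Transfer each piece to the horizontal axis through the centroid using Ī + A·d² with d = y − 10.0599:
  rectangular body: d = -2.80993 cm → contributes +5159.55 cm⁴
  semicircular cap: d = 7.41097 cm → contributes +4490.85 cm⁴
Total I = 9650.4 cm⁴.
Extreme fibre distance c = 11.4401 cm; S = I/c = 843.561 cm³.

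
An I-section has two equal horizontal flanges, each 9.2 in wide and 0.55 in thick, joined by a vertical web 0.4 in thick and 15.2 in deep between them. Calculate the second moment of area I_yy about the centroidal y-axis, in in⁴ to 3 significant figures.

I_yy ≈ 71.5 in⁴

Split into non-overlapping primitives; take the origin at the lower-left of the bounding box.
Bottom flange: 9.2 × 0.55, A = 5.06 in², x = 4.6 in, Ī = 35.69 in⁴.
Web: 0.4 × 15.2, A = 6.08 in², x = 4.6 in, Ī = 0.081067 in⁴.
Top flange: 9.2 × 0.55, A = 5.06 in², x = 4.6 in, Ī = 35.69 in⁴.
By symmetry the centroid is at mid-width, x̄ = 4.6 in.
All pieces are centred on the centroidal y-axis, so I = ΣĪ = 71.461 in⁴.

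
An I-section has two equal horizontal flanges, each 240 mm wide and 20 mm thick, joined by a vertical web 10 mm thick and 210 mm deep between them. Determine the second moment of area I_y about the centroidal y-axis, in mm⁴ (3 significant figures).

I_y ≈ 4.61 × 10⁷ mm⁴

Split into non-overlapping primitives; take the origin at the lower-left of the bounding box.
Bottom flange: 240 × 20, A = 4 800 mm², x = 120 mm, Ī = 23 040 000 mm⁴.
Web: 10 × 210, A = 2 100 mm², x = 120 mm, Ī = 17 500 mm⁴.
Top flange: 240 × 20, A = 4 800 mm², x = 120 mm, Ī = 23 040 000 mm⁴.
By symmetry the centroid is at mid-width, x̄ = 120 mm.
All pieces are centred on the centroidal y-axis, so I = ΣĪ = 46 097 500 mm⁴.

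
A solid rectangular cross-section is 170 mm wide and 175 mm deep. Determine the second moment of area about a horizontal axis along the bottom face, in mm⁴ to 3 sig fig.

The section: 170 × 175, A = 29 750 mm², y = 87.5 mm, Ī = 75 924 479 mm⁴.
Transfer it to a horizontal axis along the bottom face using Ī + A·d² with d = y − 0:
  the section: d = 87.5 mm → contributes +303 697 917 mm⁴
Total I = 303 697 917 mm⁴.

I_base ≈ 3.04 × 10⁸ mm⁴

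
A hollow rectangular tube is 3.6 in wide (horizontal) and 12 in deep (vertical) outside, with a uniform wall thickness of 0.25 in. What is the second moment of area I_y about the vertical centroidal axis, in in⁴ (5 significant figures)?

Treat the section as a set of non-overlapping primitives; coordinates are from the bounding-box lower-left.
Outer rectangle: 3.6 × 12, A = 43.2 in², x = 1.8 in, Ī = 46.656 in⁴.
Inner void (subtracted): 3.1 × 11.5, A = 35.65 in², x = 1.8 in, Ī = 28.54971 in⁴.
By symmetry the centroid is at mid-width, x̄ = 1.8 in.
All pieces are centred on the vertical centroidal axis, so I = ΣĪ (holes subtracted) = 18.10629 in⁴.

I_y ≈ 18.106 in⁴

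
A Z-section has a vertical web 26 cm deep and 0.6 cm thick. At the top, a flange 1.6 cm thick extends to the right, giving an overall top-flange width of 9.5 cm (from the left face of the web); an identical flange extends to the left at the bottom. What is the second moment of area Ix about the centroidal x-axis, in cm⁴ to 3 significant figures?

Split into non-overlapping primitives; take the origin at the lower-left of the bounding box.
Web: 0.6 × 26, A = 15.6 cm², y = 13 cm, Ī = 878.8 cm⁴.
Top flange (beyond web): 8.9 × 1.6, A = 14.24 cm², y = 25.2 cm, Ī = 3.0379 cm⁴.
Bottom flange (beyond web): 8.9 × 1.6, A = 14.24 cm², y = 0.8 cm, Ī = 3.0379 cm⁴.
Centroid: ȳ = ΣA·y / ΣA = 13 cm.
Transfer each piece to the centroidal x-axis using Ī + A·d² with d = y − 13:
  web: d = 0 cm → contributes +878.8 cm⁴
  top flange (beyond web): d = 12.2 cm → contributes +2122.5 cm⁴
  bottom flange (beyond web): d = -12.2 cm → contributes +2122.5 cm⁴
Total I = 5123.8 cm⁴.

Ix ≈ 5120 cm⁴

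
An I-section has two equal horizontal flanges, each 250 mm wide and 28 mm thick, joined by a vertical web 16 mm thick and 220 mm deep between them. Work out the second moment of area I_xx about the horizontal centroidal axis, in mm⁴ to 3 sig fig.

Split into non-overlapping primitives; take the origin at the lower-left of the bounding box.
Bottom flange: 250 × 28, A = 7 000 mm², y = 14 mm, Ī = 457 333 mm⁴.
Web: 16 × 220, A = 3 520 mm², y = 138 mm, Ī = 14 197 333 mm⁴.
Top flange: 250 × 28, A = 7 000 mm², y = 262 mm, Ī = 457 333 mm⁴.
By symmetry the centroid is at mid-height, ȳ = 138 mm.
Transfer each piece to the horizontal centroidal axis using Ī + A·d² with d = y − 138:
  bottom flange: d = -124 mm → contributes +108 089 333 mm⁴
  web: d = 0 mm → contributes +14 197 333 mm⁴
  top flange: d = 124 mm → contributes +108 089 333 mm⁴
Total I = 230 376 000 mm⁴.

I_xx ≈ 2.30 × 10⁸ mm⁴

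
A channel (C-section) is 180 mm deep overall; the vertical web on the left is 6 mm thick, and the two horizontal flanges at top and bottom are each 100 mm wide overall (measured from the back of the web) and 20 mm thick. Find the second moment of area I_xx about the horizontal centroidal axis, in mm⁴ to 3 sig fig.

I_xx ≈ 2.71 × 10⁷ mm⁴

Split into non-overlapping primitives; take the origin at the lower-left of the bounding box.
Web: 6 × 180, A = 1 080 mm², y = 90 mm, Ī = 2 916 000 mm⁴.
Top flange (beyond web): 94 × 20, A = 1 880 mm², y = 170 mm, Ī = 62 667 mm⁴.
Bottom flange (beyond web): 94 × 20, A = 1 880 mm², y = 10 mm, Ī = 62 667 mm⁴.
By symmetry the centroid is at mid-height, ȳ = 90 mm.
Transfer each piece to the horizontal centroidal axis using Ī + A·d² with d = y − 90:
  web: d = 0 mm → contributes +2 916 000 mm⁴
  top flange (beyond web): d = 80 mm → contributes +12 094 667 mm⁴
  bottom flange (beyond web): d = -80 mm → contributes +12 094 667 mm⁴
Total I = 27 105 333 mm⁴.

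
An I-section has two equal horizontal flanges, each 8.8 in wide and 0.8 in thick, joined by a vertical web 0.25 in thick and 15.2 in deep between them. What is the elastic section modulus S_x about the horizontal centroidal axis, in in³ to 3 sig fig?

Decompose the section into non-overlapping parts with the origin at the bottom-left of its bounding rectangle.
Bottom flange: 8.8 × 0.8, A = 7.04 in², y = 0.4 in, Ī = 0.37547 in⁴.
Web: 0.25 × 15.2, A = 3.8 in², y = 8.4 in, Ī = 73.163 in⁴.
Top flange: 8.8 × 0.8, A = 7.04 in², y = 16.4 in, Ī = 0.37547 in⁴.
By symmetry the centroid is at mid-height, ȳ = 8.4 in.
Transfer each piece to the horizontal centroidal axis using Ī + A·d² with d = y − 8.4:
  bottom flange: d = -8 in → contributes +450.94 in⁴
  web: d = 0 in → contributes +73.163 in⁴
  top flange: d = 8 in → contributes +450.94 in⁴
Total I = 975.03 in⁴.
Extreme fibre distance c = 8.4 in; S = I/c = 116.08 in³.

S_x ≈ 116 in³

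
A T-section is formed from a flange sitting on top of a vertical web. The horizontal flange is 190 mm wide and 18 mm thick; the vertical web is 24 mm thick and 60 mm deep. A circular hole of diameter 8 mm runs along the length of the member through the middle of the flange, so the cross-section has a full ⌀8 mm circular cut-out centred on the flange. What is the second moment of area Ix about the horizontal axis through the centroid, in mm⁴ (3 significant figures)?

Ix ≈ 2.06 × 10⁶ mm⁴

Break the section into simple shapes (no overlaps), measuring from the bottom-left corner of the bounding box.
Flange: 190 × 18, A = 3 420 mm², y = 69 mm, Ī = 92 340 mm⁴.
Web: 24 × 60, A = 1 440 mm², y = 30 mm, Ī = 432 000 mm⁴.
Hole (subtracted): ⌀8, A = 50.265 mm², y = 69 mm, Ī = 201.06 mm⁴.
Centroid: ȳ = ΣA·y / ΣA = 57.324 mm.
Transfer each piece to the horizontal axis through the centroid using Ī + A·d² with d = y − 57.324:
  flange: d = 11.676 mm → contributes +558 611 mm⁴
  web: d = -27.324 mm → contributes +1 507 080 mm⁴
  hole: d = 11.676 mm → contributes −7054.1 mm⁴
Total I = 2 058 637 mm⁴.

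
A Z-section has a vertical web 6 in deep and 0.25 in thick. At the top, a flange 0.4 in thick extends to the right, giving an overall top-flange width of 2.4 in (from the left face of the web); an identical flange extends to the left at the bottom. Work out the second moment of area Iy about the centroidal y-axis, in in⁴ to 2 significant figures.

Iy ≈ 3.1 in⁴

Split into non-overlapping primitives; take the origin at the lower-left of the bounding box.
Web: 0.25 × 6, A = 1.5 in², x = 2.275 in, Ī = 0.007813 in⁴.
Top flange (beyond web): 2.15 × 0.4, A = 0.86 in², x = 3.475 in, Ī = 0.3313 in⁴.
Bottom flange (beyond web): 2.15 × 0.4, A = 0.86 in², x = 1.075 in, Ī = 0.3313 in⁴.
Centroid: x̄ = ΣA·x / ΣA = 2.275 in.
Transfer each piece to the centroidal y-axis using Ī + A·d² with d = x − 2.275:
  web: d = 0 in → contributes +0.007813 in⁴
  top flange (beyond web): d = 1.2 in → contributes +1.57 in⁴
  bottom flange (beyond web): d = -1.2 in → contributes +1.57 in⁴
Total I = 3.147 in⁴.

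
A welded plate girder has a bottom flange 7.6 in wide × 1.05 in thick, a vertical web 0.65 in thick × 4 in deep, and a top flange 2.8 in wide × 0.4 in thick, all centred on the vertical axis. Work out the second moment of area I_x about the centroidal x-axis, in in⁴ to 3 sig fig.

Break the section into simple shapes (no overlaps), measuring from the bottom-left corner of the bounding box.
Bottom plate: 7.6 × 1.05, A = 7.98 in², y = 0.525 in, Ī = 0.73316 in⁴.
Web plate: 0.65 × 4, A = 2.6 in², y = 3.05 in, Ī = 3.4667 in⁴.
Top plate: 2.8 × 0.4, A = 1.12 in², y = 5.25 in, Ī = 0.014933 in⁴.
Centroid: ȳ = ΣA·y / ΣA = 1.5384 in.
Transfer each piece to the centroidal x-axis using Ī + A·d² with d = y − 1.5384:
  bottom plate: d = -1.0134 in → contributes +8.9288 in⁴
  web plate: d = 1.5116 in → contributes +9.4073 in⁴
  top plate: d = 3.7116 in → contributes +15.444 in⁴
Total I = 33.78 in⁴.

I_x ≈ 33.8 in⁴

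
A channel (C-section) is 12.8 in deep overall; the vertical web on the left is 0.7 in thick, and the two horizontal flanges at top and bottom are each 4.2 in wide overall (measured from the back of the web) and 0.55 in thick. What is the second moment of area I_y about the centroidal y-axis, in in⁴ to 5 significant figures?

Decompose the section into non-overlapping parts with the origin at the bottom-left of its bounding rectangle.
Web: 0.7 × 12.8, A = 8.96 in², x = 0.35 in, Ī = 0.3658667 in⁴.
Top flange (beyond web): 3.5 × 0.55, A = 1.925 in², x = 2.45 in, Ī = 1.965104 in⁴.
Bottom flange (beyond web): 3.5 × 0.55, A = 1.925 in², x = 2.45 in, Ī = 1.965104 in⁴.
Centroid: x̄ = ΣA·x / ΣA = 0.9811475 in.
Transfer each piece to the centroidal y-axis using Ī + A·d² with d = x − 0.9811475:
  web: d = -0.6311475 in → contributes +3.935058 in⁴
  top flange (beyond web): d = 1.468852 in → contributes +6.118345 in⁴
  bottom flange (beyond web): d = 1.468852 in → contributes +6.118345 in⁴
Total I = 16.17175 in⁴.

I_y ≈ 16.172 in⁴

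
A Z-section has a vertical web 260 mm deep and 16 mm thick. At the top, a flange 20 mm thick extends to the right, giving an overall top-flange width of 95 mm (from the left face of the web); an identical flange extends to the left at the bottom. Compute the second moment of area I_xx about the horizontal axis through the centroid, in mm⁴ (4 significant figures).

Treat the section as a set of non-overlapping primitives; coordinates are from the bounding-box lower-left.
Web: 16 × 260, A = 4 160 mm², y = 130 mm, Ī = 23 434 667 mm⁴.
Top flange (beyond web): 79 × 20, A = 1 580 mm², y = 250 mm, Ī = 52666.7 mm⁴.
Bottom flange (beyond web): 79 × 20, A = 1 580 mm², y = 10 mm, Ī = 52666.7 mm⁴.
Centroid: ȳ = ΣA·y / ΣA = 130 mm.
Transfer each piece to the horizontal axis through the centroid using Ī + A·d² with d = y − 130:
  web: d = 0 mm → contributes +23 434 667 mm⁴
  top flange (beyond web): d = 120 mm → contributes +22 804 667 mm⁴
  bottom flange (beyond web): d = -120 mm → contributes +22 804 667 mm⁴
Total I = 69 044 000 mm⁴.

I_xx ≈ 6.904 × 10⁷ mm⁴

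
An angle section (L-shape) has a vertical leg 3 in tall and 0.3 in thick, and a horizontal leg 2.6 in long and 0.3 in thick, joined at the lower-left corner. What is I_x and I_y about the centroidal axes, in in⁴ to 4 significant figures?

I_x ≈ 1.392 in⁴, I_y ≈ 0.9710 in⁴

Decompose the section into non-overlapping parts with the origin at the bottom-left of its bounding rectangle.
Vertical leg: 0.3 × 3, A = 0.9 in², y = 1.5 in, Ī = 0.675 in⁴.
Horizontal leg (remainder): 2.3 × 0.3, A = 0.69 in², y = 0.15 in, Ī = 0.005175 in⁴.
Centroid: ȳ = ΣA·y / ΣA = 0.914151 in.
Transfer each piece to the centroidal x-axis using Ī + A·d² with d = y − 0.914151:
  vertical leg: d = 0.585849 in → contributes +0.983897 in⁴
  horizontal leg (remainder): d = -0.764151 in → contributes +0.408084 in⁴
Total I = 1.39198 in⁴.
For the y-axis: x̄ = 0.714151 in.
Repeating about the centroidal y-axis gives I_y = 0.970982 in⁴.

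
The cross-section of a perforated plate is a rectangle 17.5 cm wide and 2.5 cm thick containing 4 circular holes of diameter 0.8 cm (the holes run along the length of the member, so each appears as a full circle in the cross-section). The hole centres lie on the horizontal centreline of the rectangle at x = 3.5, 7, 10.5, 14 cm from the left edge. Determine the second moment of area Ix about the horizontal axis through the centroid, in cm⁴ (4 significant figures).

Split into non-overlapping primitives; take the origin at the lower-left of the bounding box.
Plate: 17.5 × 2.5, A = 43.75 cm², y = 1.25 cm, Ī = 22.7865 cm⁴.
Hole 1 (subtracted): ⌀0.8, A = 0.502655 cm², y = 1.25 cm, Ī = 0.0201062 cm⁴.
Hole 2 (subtracted): ⌀0.8, A = 0.502655 cm², y = 1.25 cm, Ī = 0.0201062 cm⁴.
Hole 3 (subtracted): ⌀0.8, A = 0.502655 cm², y = 1.25 cm, Ī = 0.0201062 cm⁴.
Hole 4 (subtracted): ⌀0.8, A = 0.502655 cm², y = 1.25 cm, Ī = 0.0201062 cm⁴.
By symmetry the centroid is at mid-height, ȳ = 1.25 cm.
All pieces are centred on the horizontal axis through the centroid, so I = ΣĪ (holes subtracted) = 22.706 cm⁴.

Ix ≈ 22.71 cm⁴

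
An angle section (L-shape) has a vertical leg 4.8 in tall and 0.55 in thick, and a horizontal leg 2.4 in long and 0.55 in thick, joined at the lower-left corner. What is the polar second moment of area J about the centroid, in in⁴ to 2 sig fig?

J ≈ 9.8 in⁴

Treat the section as a set of non-overlapping primitives; coordinates are from the bounding-box lower-left.
Vertical leg: 0.55 × 4.8, A = 2.64 in², y = 2.4 in, Ī = 5.069 in⁴.
Horizontal leg (remainder): 1.85 × 0.55, A = 1.018 in², y = 0.275 in, Ī = 0.02565 in⁴.
Centroid: ȳ = ΣA·y / ΣA = 1.809 in.
Transfer each piece to the centroidal x-axis using Ī + A·d² with d = y − 1.809:
  vertical leg: d = 0.5912 in → contributes +5.991 in⁴
  horizontal leg (remainder): d = -1.534 in → contributes +2.419 in⁴
Total I = 8.411 in⁴.
For the y-axis: x̄ = 0.6088 in.
Repeating about the centroidal y-axis gives I_y = 1.414 in⁴.
Polar second moment: J = I_x + I_y = 9.825 in⁴.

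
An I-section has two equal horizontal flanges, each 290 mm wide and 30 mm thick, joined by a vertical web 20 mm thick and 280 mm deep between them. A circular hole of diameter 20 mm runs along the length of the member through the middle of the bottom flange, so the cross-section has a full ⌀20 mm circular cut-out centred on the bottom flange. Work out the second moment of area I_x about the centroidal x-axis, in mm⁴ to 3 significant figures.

I_x ≈ 4.48 × 10⁸ mm⁴

Split into non-overlapping primitives; take the origin at the lower-left of the bounding box.
Bottom flange: 290 × 30, A = 8 700 mm², y = 15 mm, Ī = 652 500 mm⁴.
Web: 20 × 280, A = 5 600 mm², y = 170 mm, Ī = 36 586 667 mm⁴.
Top flange: 290 × 30, A = 8 700 mm², y = 325 mm, Ī = 652 500 mm⁴.
Hole (subtracted): ⌀20, A = 314.16 mm², y = 15 mm, Ī = 7 854 mm⁴.
Centroid: ȳ = ΣA·y / ΣA = 172.15 mm.
Transfer each piece to the centroidal x-axis using Ī + A·d² with d = y − 172.15:
  bottom flange: d = -157.15 mm → contributes +215 499 139 mm⁴
  web: d = -2.1465 mm → contributes +36 612 468 mm⁴
  top flange: d = 152.85 mm → contributes +203 921 030 mm⁴
  hole: d = -157.15 mm → contributes −7 766 022 mm⁴
Total I = 448 266 614 mm⁴.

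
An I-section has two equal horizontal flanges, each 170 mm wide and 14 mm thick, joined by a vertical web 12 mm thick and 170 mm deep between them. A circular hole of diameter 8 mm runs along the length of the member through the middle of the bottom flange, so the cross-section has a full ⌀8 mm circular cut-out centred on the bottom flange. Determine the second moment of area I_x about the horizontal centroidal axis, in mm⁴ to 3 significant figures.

Split into non-overlapping primitives; take the origin at the lower-left of the bounding box.
Bottom flange: 170 × 14, A = 2 380 mm², y = 7 mm, Ī = 38 873 mm⁴.
Web: 12 × 170, A = 2 040 mm², y = 99 mm, Ī = 4 913 000 mm⁴.
Top flange: 170 × 14, A = 2 380 mm², y = 191 mm, Ī = 38 873 mm⁴.
Hole (subtracted): ⌀8, A = 50.265 mm², y = 7 mm, Ī = 201.06 mm⁴.
Centroid: ȳ = ΣA·y / ΣA = 99.685 mm.
Transfer each piece to the horizontal centroidal axis using Ī + A·d² with d = y − 99.685:
  bottom flange: d = -92.685 mm → contributes +20 484 341 mm⁴
  web: d = -0.68513 mm → contributes +4 913 958 mm⁴
  top flange: d = 91.315 mm → contributes +19 884 280 mm⁴
  hole: d = -92.685 mm → contributes −432 008 mm⁴
Total I = 44 850 570 mm⁴.

I_x ≈ 4.49 × 10⁷ mm⁴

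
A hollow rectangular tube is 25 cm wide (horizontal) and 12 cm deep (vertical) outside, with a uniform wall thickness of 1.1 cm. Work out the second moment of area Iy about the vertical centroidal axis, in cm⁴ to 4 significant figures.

Iy ≈ 5946 cm⁴

Split into non-overlapping primitives; take the origin at the lower-left of the bounding box.
Outer rectangle: 25 × 12, A = 300 cm², x = 12.5 cm, Ī = 15 625 cm⁴.
Inner void (subtracted): 22.8 × 9.8, A = 223.44 cm², x = 12.5 cm, Ī = 9679.42 cm⁴.
By symmetry the centroid is at mid-width, x̄ = 12.5 cm.
All pieces are centred on the vertical centroidal axis, so I = ΣĪ (holes subtracted) = 5945.58 cm⁴.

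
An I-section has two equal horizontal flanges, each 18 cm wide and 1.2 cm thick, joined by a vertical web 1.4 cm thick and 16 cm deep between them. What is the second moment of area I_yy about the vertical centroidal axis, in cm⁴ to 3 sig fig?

I_yy ≈ 1170 cm⁴

Decompose the section into non-overlapping parts with the origin at the bottom-left of its bounding rectangle.
Bottom flange: 18 × 1.2, A = 21.6 cm², x = 9 cm, Ī = 583.2 cm⁴.
Web: 1.4 × 16, A = 22.4 cm², x = 9 cm, Ī = 3.6587 cm⁴.
Top flange: 18 × 1.2, A = 21.6 cm², x = 9 cm, Ī = 583.2 cm⁴.
By symmetry the centroid is at mid-width, x̄ = 9 cm.
All pieces are centred on the vertical centroidal axis, so I = ΣĪ = 1170.1 cm⁴.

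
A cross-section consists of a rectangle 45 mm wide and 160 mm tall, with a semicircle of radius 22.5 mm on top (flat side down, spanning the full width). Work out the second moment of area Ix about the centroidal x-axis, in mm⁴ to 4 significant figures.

Ix ≈ 2.113 × 10⁷ mm⁴

Treat the section as a set of non-overlapping primitives; coordinates are from the bounding-box lower-left.
Rectangular body: 45 × 160, A = 7 200 mm², y = 80 mm, Ī = 15 360 000 mm⁴.
Semicircular cap: semicircle r = 22.5, A = 795.216 mm², y = 169.549 mm, Ī = 28129.5 mm⁴.
Centroid: ȳ = ΣA·y / ΣA = 88.9067 mm.
Transfer each piece to the centroidal x-axis using Ī + A·d² with d = y − 88.9067:
  rectangular body: d = -8.9067 mm → contributes +15 931 171 mm⁴
  semicircular cap: d = 80.6426 mm → contributes +5 199 598 mm⁴
Total I = 21 130 769 mm⁴.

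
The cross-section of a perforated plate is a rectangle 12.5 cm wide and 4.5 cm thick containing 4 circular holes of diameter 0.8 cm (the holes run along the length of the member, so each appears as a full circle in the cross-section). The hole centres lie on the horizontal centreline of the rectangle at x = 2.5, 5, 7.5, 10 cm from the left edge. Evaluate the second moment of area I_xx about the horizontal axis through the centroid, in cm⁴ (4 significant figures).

I_xx ≈ 94.84 cm⁴

Treat the section as a set of non-overlapping primitives; coordinates are from the bounding-box lower-left.
Plate: 12.5 × 4.5, A = 56.25 cm², y = 2.25 cm, Ī = 94.9219 cm⁴.
Hole 1 (subtracted): ⌀0.8, A = 0.502655 cm², y = 2.25 cm, Ī = 0.0201062 cm⁴.
Hole 2 (subtracted): ⌀0.8, A = 0.502655 cm², y = 2.25 cm, Ī = 0.0201062 cm⁴.
Hole 3 (subtracted): ⌀0.8, A = 0.502655 cm², y = 2.25 cm, Ī = 0.0201062 cm⁴.
Hole 4 (subtracted): ⌀0.8, A = 0.502655 cm², y = 2.25 cm, Ī = 0.0201062 cm⁴.
By symmetry the centroid is at mid-height, ȳ = 2.25 cm.
All pieces are centred on the horizontal axis through the centroid, so I = ΣĪ (holes subtracted) = 94.8415 cm⁴.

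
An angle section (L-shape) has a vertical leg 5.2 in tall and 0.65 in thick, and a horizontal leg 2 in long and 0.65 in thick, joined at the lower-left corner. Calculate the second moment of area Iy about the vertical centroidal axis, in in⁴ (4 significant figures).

Iy ≈ 0.9489 in⁴

Split into non-overlapping primitives; take the origin at the lower-left of the bounding box.
Vertical leg: 0.65 × 5.2, A = 3.38 in², x = 0.325 in, Ī = 0.119004 in⁴.
Horizontal leg (remainder): 1.35 × 0.65, A = 0.8775 in², x = 1.325 in, Ī = 0.13327 in⁴.
Centroid: x̄ = ΣA·x / ΣA = 0.531107 in.
Transfer each piece to the vertical centroidal axis using Ī + A·d² with d = x − 0.531107:
  vertical leg: d = -0.206107 in → contributes +0.262587 in⁴
  horizontal leg (remainder): d = 0.793893 in → contributes +0.686329 in⁴
Total I = 0.948916 in⁴.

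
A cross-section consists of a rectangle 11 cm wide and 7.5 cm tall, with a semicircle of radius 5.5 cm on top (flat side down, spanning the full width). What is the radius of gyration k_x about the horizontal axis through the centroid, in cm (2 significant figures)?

Decompose the section into non-overlapping parts with the origin at the bottom-left of its bounding rectangle.
Rectangular body: 11 × 7.5, A = 82.5 cm², y = 3.75 cm, Ī = 386.7 cm⁴.
Semicircular cap: semicircle r = 5.5, A = 47.52 cm², y = 9.834 cm, Ī = 100.4 cm⁴.
Centroid: ȳ = ΣA·y / ΣA = 5.974 cm.
Transfer each piece to the horizontal axis through the centroid using Ī + A·d² with d = y − 5.974:
  rectangular body: d = -2.224 cm → contributes +794.6 cm⁴
  semicircular cap: d = 3.861 cm → contributes +808.7 cm⁴
Total I = 1 603 cm⁴.
Radius of gyration: k = √(I/A) = √(1 603 / 130) = 3.512 cm.

k_x ≈ 3.5 cm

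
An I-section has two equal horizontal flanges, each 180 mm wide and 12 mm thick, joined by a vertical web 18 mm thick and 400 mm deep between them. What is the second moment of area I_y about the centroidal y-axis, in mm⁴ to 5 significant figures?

Treat the section as a set of non-overlapping primitives; coordinates are from the bounding-box lower-left.
Bottom flange: 180 × 12, A = 2 160 mm², x = 90 mm, Ī = 5 832 000 mm⁴.
Web: 18 × 400, A = 7 200 mm², x = 90 mm, Ī = 194 400 mm⁴.
Top flange: 180 × 12, A = 2 160 mm², x = 90 mm, Ī = 5 832 000 mm⁴.
By symmetry the centroid is at mid-width, x̄ = 90 mm.
All pieces are centred on the centroidal y-axis, so I = ΣĪ = 11 858 400 mm⁴.

I_y ≈ 1.1858 × 10⁷ mm⁴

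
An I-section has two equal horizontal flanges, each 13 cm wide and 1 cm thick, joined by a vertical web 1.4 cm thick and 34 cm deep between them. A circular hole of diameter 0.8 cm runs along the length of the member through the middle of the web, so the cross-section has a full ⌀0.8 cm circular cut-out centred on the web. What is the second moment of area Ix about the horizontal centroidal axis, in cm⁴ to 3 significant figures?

Ix ≈ 1.26 × 10⁴ cm⁴

Treat the section as a set of non-overlapping primitives; coordinates are from the bounding-box lower-left.
Bottom flange: 13 × 1, A = 13 cm², y = 0.5 cm, Ī = 1.0833 cm⁴.
Web: 1.4 × 34, A = 47.6 cm², y = 18 cm, Ī = 4585.5 cm⁴.
Top flange: 13 × 1, A = 13 cm², y = 35.5 cm, Ī = 1.0833 cm⁴.
Hole (subtracted): ⌀0.8, A = 0.50265 cm², y = 18 cm, Ī = 0.020106 cm⁴.
By symmetry the centroid is at mid-height, ȳ = 18 cm.
Transfer each piece to the horizontal centroidal axis using Ī + A·d² with d = y − 18:
  bottom flange: d = -17.5 cm → contributes +3982.3 cm⁴
  web: d = 0 cm → contributes +4585.5 cm⁴
  top flange: d = 17.5 cm → contributes +3982.3 cm⁴
  hole: d = 0 cm → contributes −0.020106 cm⁴
Total I = 12 550 cm⁴.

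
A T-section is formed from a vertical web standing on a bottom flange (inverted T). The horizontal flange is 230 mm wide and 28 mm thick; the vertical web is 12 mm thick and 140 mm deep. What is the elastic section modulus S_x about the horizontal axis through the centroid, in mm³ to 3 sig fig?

Treat the section as a set of non-overlapping primitives; coordinates are from the bounding-box lower-left.
Flange: 230 × 28, A = 6 440 mm², y = 14 mm, Ī = 420 747 mm⁴.
Web: 12 × 140, A = 1 680 mm², y = 98 mm, Ī = 2 744 000 mm⁴.
Centroid: ȳ = ΣA·y / ΣA = 31.379 mm.
Transfer each piece to the horizontal axis through the centroid using Ī + A·d² with d = y − 31.379:
  flange: d = -17.379 mm → contributes +2 365 887 mm⁴
  web: d = 66.621 mm → contributes +10 200 371 mm⁴
Total I = 12 566 258 mm⁴.
Extreme fibre distance c = 136.62 mm; S = I/c = 91 979 mm³.

S_x ≈ 9.20 × 10⁴ mm³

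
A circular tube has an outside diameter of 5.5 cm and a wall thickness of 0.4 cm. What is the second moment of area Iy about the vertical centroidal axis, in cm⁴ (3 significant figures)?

Iy ≈ 21.0 cm⁴

Break the section into simple shapes (no overlaps), measuring from the bottom-left corner of the bounding box.
Outer circle: ⌀5.5, A = 23.758 cm², x = 2.75 cm, Ī = 44.918 cm⁴.
Bore (subtracted): ⌀4.7, A = 17.349 cm², x = 2.75 cm, Ī = 23.953 cm⁴.
By symmetry the centroid is at mid-width, x̄ = 2.75 cm.
All pieces are centred on the vertical centroidal axis, so I = ΣĪ (holes subtracted) = 20.965 cm⁴.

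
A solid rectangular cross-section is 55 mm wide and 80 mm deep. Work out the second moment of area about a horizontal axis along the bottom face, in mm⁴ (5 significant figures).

I_base ≈ 9.3867 × 10⁶ mm⁴

The section: 55 × 80, A = 4 400 mm², y = 40 mm, Ī = 2 346 667 mm⁴.
Transfer it to the base of the section using Ī + A·d² with d = y − 0:
  the section: d = 40 mm → contributes +9 386 667 mm⁴
Total I = 9 386 667 mm⁴.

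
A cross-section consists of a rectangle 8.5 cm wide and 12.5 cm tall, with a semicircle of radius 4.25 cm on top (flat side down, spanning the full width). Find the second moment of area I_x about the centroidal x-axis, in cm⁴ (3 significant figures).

I_x ≈ 2870 cm⁴

Treat the section as a set of non-overlapping primitives; coordinates are from the bounding-box lower-left.
Rectangular body: 8.5 × 12.5, A = 106.25 cm², y = 6.25 cm, Ī = 1383.5 cm⁴.
Semicircular cap: semicircle r = 4.25, A = 28.373 cm², y = 14.304 cm, Ī = 35.809 cm⁴.
Centroid: ȳ = ΣA·y / ΣA = 7.9474 cm.
Transfer each piece to the centroidal x-axis using Ī + A·d² with d = y − 7.9474:
  rectangular body: d = -1.6974 cm → contributes +1689.6 cm⁴
  semicircular cap: d = 6.3564 cm → contributes +1182.2 cm⁴
Total I = 2871.7 cm⁴.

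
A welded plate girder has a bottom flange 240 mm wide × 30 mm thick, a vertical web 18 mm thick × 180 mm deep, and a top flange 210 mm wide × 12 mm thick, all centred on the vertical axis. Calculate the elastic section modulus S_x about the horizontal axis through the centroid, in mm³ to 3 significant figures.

Split into non-overlapping primitives; take the origin at the lower-left of the bounding box.
Bottom plate: 240 × 30, A = 7 200 mm², y = 15 mm, Ī = 540 000 mm⁴.
Web plate: 18 × 180, A = 3 240 mm², y = 120 mm, Ī = 8 748 000 mm⁴.
Top plate: 210 × 12, A = 2 520 mm², y = 216 mm, Ī = 30 240 mm⁴.
Centroid: ȳ = ΣA·y / ΣA = 80.333 mm.
Transfer each piece to the horizontal axis through the centroid using Ī + A·d² with d = y − 80.333:
  bottom plate: d = -65.333 mm → contributes +31 272 800 mm⁴
  web plate: d = 39.667 mm → contributes +13 845 960 mm⁴
  top plate: d = 135.67 mm → contributes +46 411 960 mm⁴
Total I = 91 530 720 mm⁴.
Extreme fibre distance c = 141.67 mm; S = I/c = 646 099 mm³.

S_x ≈ 6.46 × 10⁵ mm³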